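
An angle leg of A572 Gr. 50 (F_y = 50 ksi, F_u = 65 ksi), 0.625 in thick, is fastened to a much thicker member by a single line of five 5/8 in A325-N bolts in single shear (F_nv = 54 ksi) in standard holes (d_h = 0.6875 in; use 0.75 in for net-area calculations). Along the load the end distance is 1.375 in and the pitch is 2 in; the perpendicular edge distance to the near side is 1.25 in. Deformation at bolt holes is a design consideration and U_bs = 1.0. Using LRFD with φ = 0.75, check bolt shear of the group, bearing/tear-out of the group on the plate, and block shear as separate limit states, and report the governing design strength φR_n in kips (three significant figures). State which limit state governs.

Bolt shear: A_b = π·0.625²/4 = 0.3068 in²; R_n = 54 × 0.3068 × 5 × 1 = 82.83 kips → 0.75 × 82.83 = 62.1 kips.
Bearing: edge l_c = 1.031, r_n = 50.27 kips; interior l_c = 1.312, r_n = 60.94 kips; R_n = 50.27 + 4·60.94 = 294 kips → 221 kips.
Block shear: A_gv = 5.859, A_nv = 3.75, A_nt = 0.5469 in²; R_n = min(0.6F_uA_nv, 0.6F_yA_gv) + U_bs·F_u·A_nt = 181.8 kips → 136 kips.
Bolt shear governs: 62.1 kips.

62.1 kips (bolt shear governs)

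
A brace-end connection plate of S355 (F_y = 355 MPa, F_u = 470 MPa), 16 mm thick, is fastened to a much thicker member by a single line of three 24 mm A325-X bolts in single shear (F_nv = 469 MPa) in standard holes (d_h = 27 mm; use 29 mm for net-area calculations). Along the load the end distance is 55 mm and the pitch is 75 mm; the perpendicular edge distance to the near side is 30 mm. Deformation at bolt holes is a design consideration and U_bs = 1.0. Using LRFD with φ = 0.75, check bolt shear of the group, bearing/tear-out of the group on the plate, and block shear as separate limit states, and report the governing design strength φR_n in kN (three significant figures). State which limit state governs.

Bolt shear: A_b = π·24²/4 = 452.4 mm²; R_n = 469 × 452.4 × 3 × 1 / 1000 = 636.5 kN → 0.75 × 636.5 = 477 kN.
Bearing: edge l_c = 41.5, r_n = 374.5 kN; interior l_c = 48, r_n = 433.2 kN; R_n = 374.5 + 2·433.2 = 1241 kN → 931 kN.
Block shear: A_gv = 3280, A_nv = 2120, A_nt = 248 mm²; R_n = min(0.6F_uA_nv, 0.6F_yA_gv) + U_bs·F_u·A_nt = 714.4 kN → 536 kN.
Bolt shear governs: 477 kN.

477 kN (bolt shear governs)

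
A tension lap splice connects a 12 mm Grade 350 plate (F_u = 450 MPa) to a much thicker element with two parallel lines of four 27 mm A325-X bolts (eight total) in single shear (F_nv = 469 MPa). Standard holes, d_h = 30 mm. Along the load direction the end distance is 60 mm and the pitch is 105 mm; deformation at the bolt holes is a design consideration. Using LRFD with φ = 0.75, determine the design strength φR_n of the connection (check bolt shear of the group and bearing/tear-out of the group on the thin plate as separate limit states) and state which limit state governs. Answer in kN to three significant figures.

1610 kN (bolt shear governs)

Bolt shear: A_b = π·27²/4 = 572.6 mm²; R_n = 469 × 572.6 × 8 × 1 / 1000 = 2148 kN → 0.75 × 2148 = 1610 kN.
Bearing (1.2 l_c t F_u ≤ 2.4 d t F_u): upper limit = 2.4·27·12·450 / 1000 = 349.9 kN.
  Edge l_c = 60 − 30/2 = 45 → r_n = 291.6 kN; interior l_c = 105 − 30 = 75 → r_n = 349.9 kN.
  R_n,bearing = 2·291.6 + 6·349.9 = 2683 kN → 0.75 × 2683 = 2010 kN.
Bolt shear governs: 1610 kN.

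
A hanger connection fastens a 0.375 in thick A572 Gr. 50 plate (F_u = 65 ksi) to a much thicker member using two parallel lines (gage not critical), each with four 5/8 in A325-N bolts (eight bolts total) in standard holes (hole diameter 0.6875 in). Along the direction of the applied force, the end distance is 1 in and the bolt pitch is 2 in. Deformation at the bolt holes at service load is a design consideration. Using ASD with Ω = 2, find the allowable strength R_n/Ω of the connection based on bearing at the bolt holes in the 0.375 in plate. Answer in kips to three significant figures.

Per bolt r_n = 1.2 l_c t F_u ≤ 2.4 d t F_u; upper limit = 2.4 × 0.625 × 0.375 × 65 = 36.56 kips.
Edge bolt: l_c = 1 − 0.6875/2 = 0.6562 in → 1.2 × 0.6562 × 0.375 × 65 = 19.2 → r_n = 19.2 kips.
Interior bolts: l_c = 2 − 0.6875 = 1.312 in → 1.2 × 1.312 × 0.375 × 65 = 38.39 → r_n = 36.56 kips.
R_n = 2 × 19.2 + 6 × 36.56 = 257.8 kips.
Allowable strength R_n/Ω = 257.8 / 2 = 129 kips.

129 kips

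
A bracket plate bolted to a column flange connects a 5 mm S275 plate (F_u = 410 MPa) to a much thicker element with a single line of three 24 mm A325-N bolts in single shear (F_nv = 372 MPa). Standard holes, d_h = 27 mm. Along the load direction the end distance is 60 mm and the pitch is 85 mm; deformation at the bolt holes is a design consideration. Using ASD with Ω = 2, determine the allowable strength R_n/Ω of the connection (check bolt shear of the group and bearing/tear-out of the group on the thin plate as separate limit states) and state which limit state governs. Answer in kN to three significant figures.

175 kN (bearing governs)

Bolt shear: A_b = π·24²/4 = 452.4 mm²; R_n = 372 × 452.4 × 3 × 1 / 1000 = 504.9 kN → 504.9 / 2 = 252 kN.
Bearing (1.2 l_c t F_u ≤ 2.4 d t F_u): upper limit = 2.4·24·5·410 / 1000 = 118.1 kN.
  Edge l_c = 60 − 27/2 = 46.5 → r_n = 114.4 kN; interior l_c = 85 − 27 = 58 → r_n = 118.1 kN.
  R_n,bearing = 1·114.4 + 2·118.1 = 350.6 kN → 350.6 / 2 = 175 kN.
Bearing governs: 175 kN.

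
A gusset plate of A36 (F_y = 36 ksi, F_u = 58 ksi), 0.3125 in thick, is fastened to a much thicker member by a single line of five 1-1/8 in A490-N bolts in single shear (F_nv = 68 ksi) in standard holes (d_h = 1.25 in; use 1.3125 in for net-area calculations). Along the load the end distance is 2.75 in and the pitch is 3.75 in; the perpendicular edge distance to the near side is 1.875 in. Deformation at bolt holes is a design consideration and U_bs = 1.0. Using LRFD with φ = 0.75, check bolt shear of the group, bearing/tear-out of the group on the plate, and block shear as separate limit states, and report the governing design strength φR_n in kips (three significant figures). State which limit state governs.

Bolt shear: A_b = π·1.125²/4 = 0.994 in²; R_n = 68 × 0.994 × 5 × 1 = 338 kips → 0.75 × 338 = 253 kips.
Bearing: edge l_c = 2.125, r_n = 46.22 kips; interior l_c = 2.5, r_n = 48.94 kips; R_n = 46.22 + 4·48.94 = 242 kips → 181 kips.
Block shear: A_gv = 5.547, A_nv = 3.701, A_nt = 0.3809 in²; R_n = min(0.6F_uA_nv, 0.6F_yA_gv) + U_bs·F_u·A_nt = 141.9 kips → 106 kips.
Block shear governs: 106 kips.

106 kips (block shear governs)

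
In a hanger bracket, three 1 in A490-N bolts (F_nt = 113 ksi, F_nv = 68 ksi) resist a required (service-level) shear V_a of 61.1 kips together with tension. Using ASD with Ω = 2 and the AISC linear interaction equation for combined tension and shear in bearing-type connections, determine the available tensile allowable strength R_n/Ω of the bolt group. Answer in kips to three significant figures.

71.5 kips

A_b = π·1²/4 = 0.7854 in²; f_rv = 61.1 / (3 × 0.7854) = 25.93 ksi.
F'_nt = 1.3 F_nt − (Ω F_nt / F_nv) f_rv = 1.3·113 − (2·113/68)·25.93 = 60.72 ksi, capped at F_nt → F'_nt = 60.72 ksi.
R_n = F'_nt · A_b · n = 60.72 × 0.7854 × 3 = 143.1 kips.
Allowable strength R_n/Ω = 143.1 / 2 = 71.5 kips.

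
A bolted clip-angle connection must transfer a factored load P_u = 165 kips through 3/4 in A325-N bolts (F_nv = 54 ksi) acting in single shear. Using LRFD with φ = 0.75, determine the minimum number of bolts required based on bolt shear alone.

A_b = π·0.75²/4 = 0.4418 in².
Per-bolt design strength φR_n = 0.75 × 54 × 0.4418 × 1 = 17.89 kips.
n ≥ 165 / 17.89 = 9.222 → use 10 bolts.

10 bolts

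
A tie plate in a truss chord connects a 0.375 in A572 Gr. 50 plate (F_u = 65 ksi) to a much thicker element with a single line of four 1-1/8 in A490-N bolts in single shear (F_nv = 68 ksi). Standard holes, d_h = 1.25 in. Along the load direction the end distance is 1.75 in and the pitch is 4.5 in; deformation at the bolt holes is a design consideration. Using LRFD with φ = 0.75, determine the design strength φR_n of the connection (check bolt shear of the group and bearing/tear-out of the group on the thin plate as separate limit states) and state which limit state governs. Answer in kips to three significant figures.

173 kips (bearing governs)

Bolt shear: A_b = π·1.125²/4 = 0.994 in²; R_n = 68 × 0.994 × 4 × 1 = 270.4 kips → 0.75 × 270.4 = 203 kips.
Bearing (1.2 l_c t F_u ≤ 2.4 d t F_u): upper limit = 2.4·1.125·0.375·65 = 65.81 kips.
  Edge l_c = 1.75 − 1.25/2 = 1.125 → r_n = 32.91 kips; interior l_c = 4.5 − 1.25 = 3.25 → r_n = 65.81 kips.
  R_n,bearing = 1·32.91 + 3·65.81 = 230.3 kips → 0.75 × 230.3 = 173 kips.
Bearing governs: 173 kips.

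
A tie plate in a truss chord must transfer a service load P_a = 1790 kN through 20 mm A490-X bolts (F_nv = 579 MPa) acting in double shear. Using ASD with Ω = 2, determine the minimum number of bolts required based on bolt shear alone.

A_b = π·20²/4 = 314.2 mm².
Per-bolt allowable strength R_n/Ω = 579 × 314.2 × 2 / 1000 / 2 = 181.9 kN.
n ≥ 1790 / 181.9 = 9.841 → use 10 bolts.

10 bolts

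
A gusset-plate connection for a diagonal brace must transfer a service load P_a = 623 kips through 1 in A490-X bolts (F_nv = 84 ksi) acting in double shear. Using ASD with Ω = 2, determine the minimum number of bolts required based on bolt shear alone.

A_b = π·1²/4 = 0.7854 in².
Per-bolt allowable strength R_n/Ω = 84 × 0.7854 × 2 / 2 = 65.97 kips.
n ≥ 623 / 65.97 = 9.443 → use 10 bolts.

10 bolts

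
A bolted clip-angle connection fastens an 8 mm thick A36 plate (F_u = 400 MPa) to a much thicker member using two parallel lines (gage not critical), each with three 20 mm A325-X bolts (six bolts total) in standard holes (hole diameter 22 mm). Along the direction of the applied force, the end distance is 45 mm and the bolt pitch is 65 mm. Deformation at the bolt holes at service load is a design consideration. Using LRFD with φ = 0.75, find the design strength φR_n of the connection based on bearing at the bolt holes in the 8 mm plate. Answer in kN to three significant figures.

Per bolt r_n = 1.2 l_c t F_u ≤ 2.4 d t F_u; upper limit = 2.4 × 20 × 8 × 400 / 1000 = 153.6 kN.
Edge bolt: l_c = 45 − 22/2 = 34 mm → 1.2 × 34 × 8 × 400 / 1000 = 130.6 → r_n = 130.6 kN.
Interior bolts: l_c = 65 − 22 = 43 mm → 1.2 × 43 × 8 × 400 / 1000 = 165.1 → r_n = 153.6 kN.
R_n = 2 × 130.6 + 4 × 153.6 = 875.5 kN.
Design strength φR_n = 0.75 × 875.5 = 657 kN.

657 kN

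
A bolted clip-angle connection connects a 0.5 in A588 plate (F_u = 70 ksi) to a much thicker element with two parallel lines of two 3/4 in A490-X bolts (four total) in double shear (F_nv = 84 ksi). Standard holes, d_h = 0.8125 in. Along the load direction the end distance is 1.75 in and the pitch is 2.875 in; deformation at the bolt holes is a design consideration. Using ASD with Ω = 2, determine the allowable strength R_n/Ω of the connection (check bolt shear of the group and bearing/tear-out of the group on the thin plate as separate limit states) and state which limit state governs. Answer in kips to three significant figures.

Bolt shear: A_b = π·0.75²/4 = 0.4418 in²; R_n = 84 × 0.4418 × 4 × 2 = 296.9 kips → 296.9 / 2 = 148 kips.
Bearing (1.2 l_c t F_u ≤ 2.4 d t F_u): upper limit = 2.4·0.75·0.5·70 = 63 kips.
  Edge l_c = 1.75 − 0.8125/2 = 1.344 → r_n = 56.44 kips; interior l_c = 2.875 − 0.8125 = 2.062 → r_n = 63 kips.
  R_n,bearing = 2·56.44 + 2·63 = 238.9 kips → 238.9 / 2 = 119 kips.
Bearing governs: 119 kips.

119 kips (bearing governs)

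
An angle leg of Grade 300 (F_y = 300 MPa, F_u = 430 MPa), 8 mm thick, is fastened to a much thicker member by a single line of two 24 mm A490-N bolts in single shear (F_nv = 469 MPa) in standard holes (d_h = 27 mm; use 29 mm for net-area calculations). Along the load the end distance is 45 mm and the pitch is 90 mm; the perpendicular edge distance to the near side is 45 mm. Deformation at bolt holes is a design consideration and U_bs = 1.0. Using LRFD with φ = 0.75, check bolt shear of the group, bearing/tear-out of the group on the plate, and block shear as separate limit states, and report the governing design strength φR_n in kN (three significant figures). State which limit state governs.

220 kN (block shear governs)

Bolt shear: A_b = π·24²/4 = 452.4 mm²; R_n = 469 × 452.4 × 2 × 1 / 1000 = 424.3 kN → 0.75 × 424.3 = 318 kN.
Bearing: edge l_c = 31.5, r_n = 130 kN; interior l_c = 63, r_n = 198.1 kN; R_n = 130 + 1·198.1 = 328.2 kN → 246 kN.
Block shear: A_gv = 1080, A_nv = 732, A_nt = 244 mm²; R_n = min(0.6F_uA_nv, 0.6F_yA_gv) + U_bs·F_u·A_nt = 293.8 kN → 220 kN.
Block shear governs: 220 kN.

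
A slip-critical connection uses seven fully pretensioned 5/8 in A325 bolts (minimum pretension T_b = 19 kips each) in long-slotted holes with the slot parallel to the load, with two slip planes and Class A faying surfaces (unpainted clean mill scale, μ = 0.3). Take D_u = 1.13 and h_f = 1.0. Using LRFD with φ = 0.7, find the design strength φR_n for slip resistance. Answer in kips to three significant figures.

R_n = μ · D_u · h_f · T_b · n_s · n_b = 0.3 × 1.13 × 1.0 × 19 × 2 × 7 = 90.17 kips.
Design strength φR_n = 0.7 × 90.17 = 63.1 kips.

63.1 kips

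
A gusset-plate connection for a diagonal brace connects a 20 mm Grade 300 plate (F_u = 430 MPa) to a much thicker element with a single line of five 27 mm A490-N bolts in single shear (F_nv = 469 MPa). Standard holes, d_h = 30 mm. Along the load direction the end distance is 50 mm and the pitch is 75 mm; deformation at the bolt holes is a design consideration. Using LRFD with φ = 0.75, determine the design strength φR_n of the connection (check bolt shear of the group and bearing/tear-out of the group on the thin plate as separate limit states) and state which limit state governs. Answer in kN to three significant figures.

Bolt shear: A_b = π·27²/4 = 572.6 mm²; R_n = 469 × 572.6 × 5 × 1 / 1000 = 1343 kN → 0.75 × 1343 = 1010 kN.
Bearing (1.2 l_c t F_u ≤ 2.4 d t F_u): upper limit = 2.4·27·20·430 / 1000 = 557.3 kN.
  Edge l_c = 50 − 30/2 = 35 → r_n = 361.2 kN; interior l_c = 75 − 30 = 45 → r_n = 464.4 kN.
  R_n,bearing = 1·361.2 + 4·464.4 = 2219 kN → 0.75 × 2219 = 1660 kN.
Bolt shear governs: 1010 kN.

1010 kN (bolt shear governs)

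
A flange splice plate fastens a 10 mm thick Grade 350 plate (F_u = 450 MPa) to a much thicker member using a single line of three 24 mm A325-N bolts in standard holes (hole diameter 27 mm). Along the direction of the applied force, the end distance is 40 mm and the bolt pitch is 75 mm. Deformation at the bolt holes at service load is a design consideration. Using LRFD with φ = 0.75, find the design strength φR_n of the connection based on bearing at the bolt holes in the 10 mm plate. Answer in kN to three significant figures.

496 kN

Per bolt r_n = 1.2 l_c t F_u ≤ 2.4 d t F_u; upper limit = 2.4 × 24 × 10 × 450 / 1000 = 259.2 kN.
Edge bolt: l_c = 40 − 27/2 = 26.5 mm → 1.2 × 26.5 × 10 × 450 / 1000 = 143.1 → r_n = 143.1 kN.
Interior bolts: l_c = 75 − 27 = 48 mm → 1.2 × 48 × 10 × 450 / 1000 = 259.2 → r_n = 259.2 kN.
R_n = 1 × 143.1 + 2 × 259.2 = 661.5 kN.
Design strength φR_n = 0.75 × 661.5 = 496 kN.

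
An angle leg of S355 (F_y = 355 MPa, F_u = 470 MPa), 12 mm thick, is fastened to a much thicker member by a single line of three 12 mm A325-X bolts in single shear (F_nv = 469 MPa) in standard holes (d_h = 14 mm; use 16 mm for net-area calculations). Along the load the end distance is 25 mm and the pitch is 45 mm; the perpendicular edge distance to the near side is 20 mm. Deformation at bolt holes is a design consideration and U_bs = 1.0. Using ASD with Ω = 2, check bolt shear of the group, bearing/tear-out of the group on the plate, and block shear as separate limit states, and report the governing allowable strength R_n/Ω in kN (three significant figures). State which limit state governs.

Bolt shear: A_b = π·12²/4 = 113.1 mm²; R_n = 469 × 113.1 × 3 × 1 / 1000 = 159.1 kN → 159.1 / 2 = 79.6 kN.
Bearing: edge l_c = 18, r_n = 121.8 kN; interior l_c = 31, r_n = 162.4 kN; R_n = 121.8 + 2·162.4 = 446.7 kN → 223 kN.
Block shear: A_gv = 1380, A_nv = 900, A_nt = 144 mm²; R_n = min(0.6F_uA_nv, 0.6F_yA_gv) + U_bs·F_u·A_nt = 321.5 kN → 161 kN.
Bolt shear governs: 79.6 kN.

79.6 kN (bolt shear governs)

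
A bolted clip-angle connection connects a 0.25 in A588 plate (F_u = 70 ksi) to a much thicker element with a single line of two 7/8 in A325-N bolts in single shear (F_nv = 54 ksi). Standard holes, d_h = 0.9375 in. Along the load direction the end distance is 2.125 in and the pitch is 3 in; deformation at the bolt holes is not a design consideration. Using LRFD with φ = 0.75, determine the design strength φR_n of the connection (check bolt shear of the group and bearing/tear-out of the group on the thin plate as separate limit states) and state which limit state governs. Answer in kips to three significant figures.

48.7 kips (bolt shear governs)

Bolt shear: A_b = π·0.875²/4 = 0.6013 in²; R_n = 54 × 0.6013 × 2 × 1 = 64.94 kips → 0.75 × 64.94 = 48.7 kips.
Bearing (1.5 l_c t F_u ≤ 3.0 d t F_u): upper limit = 3.0·0.875·0.25·70 = 45.94 kips.
  Edge l_c = 2.125 − 0.9375/2 = 1.656 → r_n = 43.48 kips; interior l_c = 3 − 0.9375 = 2.062 → r_n = 45.94 kips.
  R_n,bearing = 1·43.48 + 1·45.94 = 89.41 kips → 0.75 × 89.41 = 67.1 kips.
Bolt shear governs: 48.7 kips.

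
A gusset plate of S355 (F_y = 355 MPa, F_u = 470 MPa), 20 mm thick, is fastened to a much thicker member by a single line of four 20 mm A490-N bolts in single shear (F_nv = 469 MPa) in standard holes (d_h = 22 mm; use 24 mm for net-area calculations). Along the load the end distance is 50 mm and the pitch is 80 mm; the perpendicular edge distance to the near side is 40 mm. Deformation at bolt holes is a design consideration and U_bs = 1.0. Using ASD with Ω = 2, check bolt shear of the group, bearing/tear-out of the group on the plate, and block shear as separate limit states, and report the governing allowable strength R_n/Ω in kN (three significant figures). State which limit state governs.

295 kN (bolt shear governs)

Bolt shear: A_b = π·20²/4 = 314.2 mm²; R_n = 469 × 314.2 × 4 × 1 / 1000 = 589.4 kN → 589.4 / 2 = 295 kN.
Bearing: edge l_c = 39, r_n = 439.9 kN; interior l_c = 58, r_n = 451.2 kN; R_n = 439.9 + 3·451.2 = 1794 kN → 897 kN.
Block shear: A_gv = 5800, A_nv = 4120, A_nt = 560 mm²; R_n = min(0.6F_uA_nv, 0.6F_yA_gv) + U_bs·F_u·A_nt = 1425 kN → 713 kN.
Bolt shear governs: 295 kN.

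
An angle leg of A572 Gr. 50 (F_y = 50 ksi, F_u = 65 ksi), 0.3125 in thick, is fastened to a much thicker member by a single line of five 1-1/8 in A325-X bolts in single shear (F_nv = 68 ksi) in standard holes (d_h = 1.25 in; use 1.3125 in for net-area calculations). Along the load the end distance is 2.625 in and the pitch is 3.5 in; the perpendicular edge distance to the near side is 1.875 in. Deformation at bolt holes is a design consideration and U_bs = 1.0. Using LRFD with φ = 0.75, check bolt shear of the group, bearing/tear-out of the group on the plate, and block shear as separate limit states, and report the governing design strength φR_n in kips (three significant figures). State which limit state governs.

117 kips (block shear governs)

Bolt shear: A_b = π·1.125²/4 = 0.994 in²; R_n = 68 × 0.994 × 5 × 1 = 338 kips → 0.75 × 338 = 253 kips.
Bearing: edge l_c = 2, r_n = 48.75 kips; interior l_c = 2.25, r_n = 54.84 kips; R_n = 48.75 + 4·54.84 = 268.1 kips → 201 kips.
Block shear: A_gv = 5.195, A_nv = 3.35, A_nt = 0.3809 in²; R_n = min(0.6F_uA_nv, 0.6F_yA_gv) + U_bs·F_u·A_nt = 155.4 kips → 117 kips.
Block shear governs: 117 kips.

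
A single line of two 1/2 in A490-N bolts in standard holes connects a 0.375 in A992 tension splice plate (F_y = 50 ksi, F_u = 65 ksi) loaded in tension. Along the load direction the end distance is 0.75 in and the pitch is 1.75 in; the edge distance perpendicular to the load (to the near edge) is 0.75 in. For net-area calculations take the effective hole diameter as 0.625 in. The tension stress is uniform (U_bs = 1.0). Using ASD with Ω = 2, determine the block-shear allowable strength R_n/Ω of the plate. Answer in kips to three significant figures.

Shear plane L_v = 0.75 + 1·1.75 = 2.5 in; A_gv = 2.5 × 0.375 = 0.9375 in².
A_nv = (2.5 − 1.5·0.625) × 0.375 = 0.5859 in².
A_nt = (0.75 − 0.5·0.625) × 0.375 = 0.1641 in².
0.6 F_u A_nv = 22.85 kips; 0.6 F_y A_gv = 28.12 kips → shear rupture governs the shear term.
R_n = 22.85 + 1.0 × 65 × 0.1641 = 33.52 kips.
Allowable strength R_n/Ω = 33.52 / 2 = 16.8 kips.

16.8 kips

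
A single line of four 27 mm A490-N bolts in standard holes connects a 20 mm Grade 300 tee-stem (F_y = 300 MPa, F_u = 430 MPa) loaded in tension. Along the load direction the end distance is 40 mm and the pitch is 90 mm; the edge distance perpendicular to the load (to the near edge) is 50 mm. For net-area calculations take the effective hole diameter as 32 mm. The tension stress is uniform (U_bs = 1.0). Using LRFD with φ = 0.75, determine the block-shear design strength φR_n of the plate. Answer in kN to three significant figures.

Shear plane L_v = 40 + 3·90 = 310 mm; A_gv = 310 × 20 = 6200 mm².
A_nv = (310 − 3.5·32) × 20 = 3960 mm².
A_nt = (50 − 0.5·32) × 20 = 680 mm².
0.6 F_u A_nv = 1022 kN; 0.6 F_y A_gv = 1116 kN → shear rupture governs the shear term.
R_n = 1022 + 1.0 × 430 × 680 / 1000 = 1314 kN.
Design strength φR_n = 0.75 × 1314 = 986 kN.

986 kN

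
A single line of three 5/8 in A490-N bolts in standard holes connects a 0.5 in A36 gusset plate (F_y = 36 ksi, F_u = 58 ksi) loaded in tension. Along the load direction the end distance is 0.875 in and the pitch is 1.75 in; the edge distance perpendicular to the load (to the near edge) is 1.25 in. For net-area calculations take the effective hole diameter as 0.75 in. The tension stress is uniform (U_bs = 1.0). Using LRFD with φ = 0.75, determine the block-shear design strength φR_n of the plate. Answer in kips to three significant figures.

Shear plane L_v = 0.875 + 2·1.75 = 4.375 in; A_gv = 4.375 × 0.5 = 2.188 in².
A_nv = (4.375 − 2.5·0.75) × 0.5 = 1.25 in².
A_nt = (1.25 − 0.5·0.75) × 0.5 = 0.4375 in².
0.6 F_u A_nv = 43.5 kips; 0.6 F_y A_gv = 47.25 kips → shear rupture governs the shear term.
R_n = 43.5 + 1.0 × 58 × 0.4375 = 68.88 kips.
Design strength φR_n = 0.75 × 68.88 = 51.7 kips.

51.7 kips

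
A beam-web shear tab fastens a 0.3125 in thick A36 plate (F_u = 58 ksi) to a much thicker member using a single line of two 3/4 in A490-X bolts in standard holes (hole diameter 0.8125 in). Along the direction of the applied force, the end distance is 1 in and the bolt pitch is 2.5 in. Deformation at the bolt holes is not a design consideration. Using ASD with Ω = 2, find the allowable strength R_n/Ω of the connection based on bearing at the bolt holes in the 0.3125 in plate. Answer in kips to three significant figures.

28.5 kips

Per bolt r_n = 1.5 l_c t F_u ≤ 3.0 d t F_u; upper limit = 3.0 × 0.75 × 0.3125 × 58 = 40.78 kips.
Edge bolt: l_c = 1 − 0.8125/2 = 0.5938 in → 1.5 × 0.5938 × 0.3125 × 58 = 16.14 → r_n = 16.14 kips.
Interior bolts: l_c = 2.5 − 0.8125 = 1.688 in → 1.5 × 1.688 × 0.3125 × 58 = 45.88 → r_n = 40.78 kips.
R_n = 1 × 16.14 + 1 × 40.78 = 56.92 kips.
Allowable strength R_n/Ω = 56.92 / 2 = 28.5 kips.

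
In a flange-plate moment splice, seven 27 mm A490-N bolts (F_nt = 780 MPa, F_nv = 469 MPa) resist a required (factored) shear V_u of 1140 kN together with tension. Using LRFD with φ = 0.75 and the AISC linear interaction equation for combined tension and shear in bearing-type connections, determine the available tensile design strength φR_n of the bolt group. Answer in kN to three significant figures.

A_b = π·27²/4 = 572.6 mm²; f_rv = 1140 × 1000 / (7 × 572.6) = 284.4 MPa.
F'_nt = 1.3 F_nt − (F_nt / φF_nv) f_rv = 1.3·780 − (780/(0.75·469))·284.4 = 383.3 MPa, capped at F_nt → F'_nt = 383.3 MPa.
R_n = F'_nt · A_b · n = 383.3 × 572.6 × 7 / 1000 = 1536 kN.
Design strength φR_n = 0.75 × 1536 = 1150 kN.

1150 kN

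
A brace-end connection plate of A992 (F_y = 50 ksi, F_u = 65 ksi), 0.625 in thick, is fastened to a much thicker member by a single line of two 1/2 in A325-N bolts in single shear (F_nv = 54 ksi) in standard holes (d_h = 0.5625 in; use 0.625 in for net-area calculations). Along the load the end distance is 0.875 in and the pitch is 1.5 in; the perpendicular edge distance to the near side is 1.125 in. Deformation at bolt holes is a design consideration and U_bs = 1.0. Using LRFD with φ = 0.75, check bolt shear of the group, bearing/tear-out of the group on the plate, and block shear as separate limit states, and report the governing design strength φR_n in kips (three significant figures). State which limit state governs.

15.9 kips (bolt shear governs)

Bolt shear: A_b = π·0.5²/4 = 0.1963 in²; R_n = 54 × 0.1963 × 2 × 1 = 21.21 kips → 0.75 × 21.21 = 15.9 kips.
Bearing: edge l_c = 0.5938, r_n = 28.95 kips; interior l_c = 0.9375, r_n = 45.7 kips; R_n = 28.95 + 1·45.7 = 74.65 kips → 56 kips.
Block shear: A_gv = 1.484, A_nv = 0.8984, A_nt = 0.5078 in²; R_n = min(0.6F_uA_nv, 0.6F_yA_gv) + U_bs·F_u·A_nt = 68.05 kips → 51 kips.
Bolt shear governs: 15.9 kips.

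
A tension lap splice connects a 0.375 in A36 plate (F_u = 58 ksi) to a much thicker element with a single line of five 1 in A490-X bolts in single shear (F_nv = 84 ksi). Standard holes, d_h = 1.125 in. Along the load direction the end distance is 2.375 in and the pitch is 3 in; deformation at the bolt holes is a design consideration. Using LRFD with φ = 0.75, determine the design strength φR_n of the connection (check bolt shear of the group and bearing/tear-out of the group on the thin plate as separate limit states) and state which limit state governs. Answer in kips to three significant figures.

182 kips (bearing governs)

Bolt shear: A_b = π·1²/4 = 0.7854 in²; R_n = 84 × 0.7854 × 5 × 1 = 329.9 kips → 0.75 × 329.9 = 247 kips.
Bearing (1.2 l_c t F_u ≤ 2.4 d t F_u): upper limit = 2.4·1·0.375·58 = 52.2 kips.
  Edge l_c = 2.375 − 1.125/2 = 1.812 → r_n = 47.31 kips; interior l_c = 3 − 1.125 = 1.875 → r_n = 48.94 kips.
  R_n,bearing = 1·47.31 + 4·48.94 = 243.1 kips → 0.75 × 243.1 = 182 kips.
Bearing governs: 182 kips.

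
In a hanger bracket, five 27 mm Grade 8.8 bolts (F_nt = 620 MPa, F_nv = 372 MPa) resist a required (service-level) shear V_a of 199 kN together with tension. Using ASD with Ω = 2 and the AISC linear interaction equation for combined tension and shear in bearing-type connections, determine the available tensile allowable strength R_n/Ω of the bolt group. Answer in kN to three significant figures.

822 kN

A_b = π·27²/4 = 572.6 mm²; f_rv = 199 × 1000 / (5 × 572.6) = 69.51 MPa.
F'_nt = 1.3 F_nt − (Ω F_nt / F_nv) f_rv = 1.3·620 − (2·620/372)·69.51 = 574.3 MPa, capped at F_nt → F'_nt = 574.3 MPa.
R_n = F'_nt · A_b · n = 574.3 × 572.6 × 5 / 1000 = 1644 kN.
Allowable strength R_n/Ω = 1644 / 2 = 822 kN.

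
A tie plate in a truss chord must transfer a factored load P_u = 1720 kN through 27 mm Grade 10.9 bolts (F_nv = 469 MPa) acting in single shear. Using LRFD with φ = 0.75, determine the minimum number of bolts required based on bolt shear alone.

9 bolts

A_b = π·27²/4 = 572.6 mm².
Per-bolt design strength φR_n = 0.75 × 469 × 572.6 × 1 / 1000 = 201.4 kN.
n ≥ 1720 / 201.4 = 8.54 → use 9 bolts.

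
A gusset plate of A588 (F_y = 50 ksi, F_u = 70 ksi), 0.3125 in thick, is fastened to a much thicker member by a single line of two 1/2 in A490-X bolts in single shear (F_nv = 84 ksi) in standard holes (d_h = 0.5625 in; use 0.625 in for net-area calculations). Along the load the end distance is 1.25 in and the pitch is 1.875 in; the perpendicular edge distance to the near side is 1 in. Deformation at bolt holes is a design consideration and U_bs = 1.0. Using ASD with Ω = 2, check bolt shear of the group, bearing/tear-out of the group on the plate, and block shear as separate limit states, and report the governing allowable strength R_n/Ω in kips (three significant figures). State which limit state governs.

16.5 kips (bolt shear governs)

Bolt shear: A_b = π·0.5²/4 = 0.1963 in²; R_n = 84 × 0.1963 × 2 × 1 = 32.99 kips → 32.99 / 2 = 16.5 kips.
Bearing: edge l_c = 0.9688, r_n = 25.43 kips; interior l_c = 1.312, r_n = 26.25 kips; R_n = 25.43 + 1·26.25 = 51.68 kips → 25.8 kips.
Block shear: A_gv = 0.9766, A_nv = 0.6836, A_nt = 0.2148 in²; R_n = min(0.6F_uA_nv, 0.6F_yA_gv) + U_bs·F_u·A_nt = 43.75 kips → 21.9 kips.
Bolt shear governs: 16.5 kips.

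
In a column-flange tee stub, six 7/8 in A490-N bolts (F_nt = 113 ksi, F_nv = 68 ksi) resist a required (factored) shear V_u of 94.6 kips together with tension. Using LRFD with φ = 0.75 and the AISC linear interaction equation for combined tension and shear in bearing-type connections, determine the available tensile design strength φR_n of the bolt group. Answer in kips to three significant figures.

240 kips

A_b = π·0.875²/4 = 0.6013 in²; f_rv = 94.6 / (6 × 0.6013) = 26.22 ksi.
F'_nt = 1.3 F_nt − (F_nt / φF_nv) f_rv = 1.3·113 − (113/(0.75·68))·26.22 = 88.8 ksi, capped at F_nt → F'_nt = 88.8 ksi.
R_n = F'_nt · A_b · n = 88.8 × 0.6013 × 6 = 320.4 kips.
Design strength φR_n = 0.75 × 320.4 = 240 kips.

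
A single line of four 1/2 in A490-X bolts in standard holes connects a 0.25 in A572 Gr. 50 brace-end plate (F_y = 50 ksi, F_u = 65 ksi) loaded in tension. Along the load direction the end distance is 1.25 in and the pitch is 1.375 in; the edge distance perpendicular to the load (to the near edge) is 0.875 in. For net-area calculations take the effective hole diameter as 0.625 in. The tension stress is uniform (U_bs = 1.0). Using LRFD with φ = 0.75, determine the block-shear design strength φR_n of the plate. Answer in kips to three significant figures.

Shear plane L_v = 1.25 + 3·1.375 = 5.375 in; A_gv = 5.375 × 0.25 = 1.344 in².
A_nv = (5.375 − 3.5·0.625) × 0.25 = 0.7969 in².
A_nt = (0.875 − 0.5·0.625) × 0.25 = 0.1406 in².
0.6 F_u A_nv = 31.08 kips; 0.6 F_y A_gv = 40.31 kips → shear rupture governs the shear term.
R_n = 31.08 + 1.0 × 65 × 0.1406 = 40.22 kips.
Design strength φR_n = 0.75 × 40.22 = 30.2 kips.

30.2 kips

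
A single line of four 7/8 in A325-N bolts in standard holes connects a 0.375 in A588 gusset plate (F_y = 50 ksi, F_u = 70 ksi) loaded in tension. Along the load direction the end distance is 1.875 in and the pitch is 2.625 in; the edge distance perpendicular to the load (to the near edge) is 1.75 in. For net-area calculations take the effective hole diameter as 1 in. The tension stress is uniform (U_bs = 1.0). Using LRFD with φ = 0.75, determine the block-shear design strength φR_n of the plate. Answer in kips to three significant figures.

Shear plane L_v = 1.875 + 3·2.625 = 9.75 in; A_gv = 9.75 × 0.375 = 3.656 in².
A_nv = (9.75 − 3.5·1) × 0.375 = 2.344 in².
A_nt = (1.75 − 0.5·1) × 0.375 = 0.4688 in².
0.6 F_u A_nv = 98.44 kips; 0.6 F_y A_gv = 109.7 kips → shear rupture governs the shear term.
R_n = 98.44 + 1.0 × 70 × 0.4688 = 131.2 kips.
Design strength φR_n = 0.75 × 131.2 = 98.4 kips.

98.4 kips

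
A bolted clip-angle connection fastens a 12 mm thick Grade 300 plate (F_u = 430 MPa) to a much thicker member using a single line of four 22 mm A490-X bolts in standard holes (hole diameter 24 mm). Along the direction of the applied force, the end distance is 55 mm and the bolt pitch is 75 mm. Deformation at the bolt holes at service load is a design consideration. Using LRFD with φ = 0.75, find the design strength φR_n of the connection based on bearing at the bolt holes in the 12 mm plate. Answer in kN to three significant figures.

813 kN

Per bolt r_n = 1.2 l_c t F_u ≤ 2.4 d t F_u; upper limit = 2.4 × 22 × 12 × 430 / 1000 = 272.4 kN.
Edge bolt: l_c = 55 − 24/2 = 43 mm → 1.2 × 43 × 12 × 430 / 1000 = 266.3 → r_n = 266.3 kN.
Interior bolts: l_c = 75 − 24 = 51 mm → 1.2 × 51 × 12 × 430 / 1000 = 315.8 → r_n = 272.4 kN.
R_n = 1 × 266.3 + 3 × 272.4 = 1084 kN.
Design strength φR_n = 0.75 × 1084 = 813 kN.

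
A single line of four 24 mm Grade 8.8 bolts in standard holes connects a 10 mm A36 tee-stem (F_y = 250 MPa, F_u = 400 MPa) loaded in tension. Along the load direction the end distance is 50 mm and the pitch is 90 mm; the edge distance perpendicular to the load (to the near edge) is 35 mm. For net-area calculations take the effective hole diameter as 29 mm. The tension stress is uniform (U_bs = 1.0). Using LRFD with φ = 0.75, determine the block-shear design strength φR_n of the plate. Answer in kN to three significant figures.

Shear plane L_v = 50 + 3·90 = 320 mm; A_gv = 320 × 10 = 3200 mm².
A_nv = (320 − 3.5·29) × 10 = 2185 mm².
A_nt = (35 − 0.5·29) × 10 = 205 mm².
0.6 F_u A_nv = 524.4 kN; 0.6 F_y A_gv = 480 kN → shear yielding governs the shear term.
R_n = 480 + 1.0 × 400 × 205 / 1000 = 562 kN.
Design strength φR_n = 0.75 × 562 = 422 kN.

422 kN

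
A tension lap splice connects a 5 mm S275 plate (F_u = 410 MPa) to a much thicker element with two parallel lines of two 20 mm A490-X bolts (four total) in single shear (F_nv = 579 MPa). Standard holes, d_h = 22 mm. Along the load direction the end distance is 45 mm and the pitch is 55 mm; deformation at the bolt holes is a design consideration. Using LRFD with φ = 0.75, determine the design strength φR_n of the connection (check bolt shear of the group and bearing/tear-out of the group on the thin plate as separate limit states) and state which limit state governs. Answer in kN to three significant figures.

Bolt shear: A_b = π·20²/4 = 314.2 mm²; R_n = 579 × 314.2 × 4 × 1 / 1000 = 727.6 kN → 0.75 × 727.6 = 546 kN.
Bearing (1.2 l_c t F_u ≤ 2.4 d t F_u): upper limit = 2.4·20·5·410 / 1000 = 98.4 kN.
  Edge l_c = 45 − 22/2 = 34 → r_n = 83.64 kN; interior l_c = 55 − 22 = 33 → r_n = 81.18 kN.
  R_n,bearing = 2·83.64 + 2·81.18 = 329.6 kN → 0.75 × 329.6 = 247 kN.
Bearing governs: 247 kN.

247 kN (bearing governs)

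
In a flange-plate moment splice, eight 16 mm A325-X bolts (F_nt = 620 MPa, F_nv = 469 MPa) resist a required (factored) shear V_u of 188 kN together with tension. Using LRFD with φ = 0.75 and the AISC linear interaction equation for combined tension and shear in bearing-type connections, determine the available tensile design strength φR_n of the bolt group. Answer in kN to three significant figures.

724 kN

A_b = π·16²/4 = 201.1 mm²; f_rv = 188 × 1000 / (8 × 201.1) = 116.9 MPa.
F'_nt = 1.3 F_nt − (F_nt / φF_nv) f_rv = 1.3·620 − (620/(0.75·469))·116.9 = 600 MPa, capped at F_nt → F'_nt = 600 MPa.
R_n = F'_nt · A_b · n = 600 × 201.1 × 8 / 1000 = 965.1 kN.
Design strength φR_n = 0.75 × 965.1 = 724 kN.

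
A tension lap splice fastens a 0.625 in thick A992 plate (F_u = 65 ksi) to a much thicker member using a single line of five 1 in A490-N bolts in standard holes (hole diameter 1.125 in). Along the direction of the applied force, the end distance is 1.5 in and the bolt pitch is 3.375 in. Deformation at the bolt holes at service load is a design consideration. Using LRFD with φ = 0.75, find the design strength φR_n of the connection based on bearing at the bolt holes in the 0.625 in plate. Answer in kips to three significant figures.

Per bolt r_n = 1.2 l_c t F_u ≤ 2.4 d t F_u; upper limit = 2.4 × 1 × 0.625 × 65 = 97.5 kips.
Edge bolt: l_c = 1.5 − 1.125/2 = 0.9375 in → 1.2 × 0.9375 × 0.625 × 65 = 45.7 → r_n = 45.7 kips.
Interior bolts: l_c = 3.375 − 1.125 = 2.25 in → 1.2 × 2.25 × 0.625 × 65 = 109.7 → r_n = 97.5 kips.
R_n = 1 × 45.7 + 4 × 97.5 = 435.7 kips.
Design strength φR_n = 0.75 × 435.7 = 327 kips.

327 kips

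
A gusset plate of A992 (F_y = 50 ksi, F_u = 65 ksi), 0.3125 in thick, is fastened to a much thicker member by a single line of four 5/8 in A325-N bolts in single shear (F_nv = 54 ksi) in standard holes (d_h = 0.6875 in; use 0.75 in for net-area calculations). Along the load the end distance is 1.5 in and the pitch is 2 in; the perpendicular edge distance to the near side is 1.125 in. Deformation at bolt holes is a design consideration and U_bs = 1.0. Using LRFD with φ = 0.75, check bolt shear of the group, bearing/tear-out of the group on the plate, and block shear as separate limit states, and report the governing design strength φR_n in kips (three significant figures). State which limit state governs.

Bolt shear: A_b = π·0.625²/4 = 0.3068 in²; R_n = 54 × 0.3068 × 4 × 1 = 66.27 kips → 0.75 × 66.27 = 49.7 kips.
Bearing: edge l_c = 1.156, r_n = 28.18 kips; interior l_c = 1.312, r_n = 30.47 kips; R_n = 28.18 + 3·30.47 = 119.6 kips → 89.7 kips.
Block shear: A_gv = 2.344, A_nv = 1.523, A_nt = 0.2344 in²; R_n = min(0.6F_uA_nv, 0.6F_yA_gv) + U_bs·F_u·A_nt = 74.65 kips → 56 kips.
Bolt shear governs: 49.7 kips.

49.7 kips (bolt shear governs)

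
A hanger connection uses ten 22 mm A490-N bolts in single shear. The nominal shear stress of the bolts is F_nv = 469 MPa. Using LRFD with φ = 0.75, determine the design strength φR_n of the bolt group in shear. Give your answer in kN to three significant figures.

1340 kN

A_b = π × 22² / 4 = 380.1 mm².
R_n = F_nv · A_b · n · n_s = 469 × 380.1 × 10 × 1 / 1000 = 1783 kN.
Design strength φR_n = 0.75 × 1783 = 1340 kN.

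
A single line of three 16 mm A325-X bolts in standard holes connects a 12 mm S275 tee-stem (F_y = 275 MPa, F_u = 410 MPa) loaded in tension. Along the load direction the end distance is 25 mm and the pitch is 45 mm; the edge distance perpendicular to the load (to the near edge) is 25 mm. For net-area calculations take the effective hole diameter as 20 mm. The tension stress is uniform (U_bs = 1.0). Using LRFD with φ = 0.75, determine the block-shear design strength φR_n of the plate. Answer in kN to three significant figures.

Shear plane L_v = 25 + 2·45 = 115 mm; A_gv = 115 × 12 = 1380 mm².
A_nv = (115 − 2.5·20) × 12 = 780 mm².
A_nt = (25 − 0.5·20) × 12 = 180 mm².
0.6 F_u A_nv = 191.9 kN; 0.6 F_y A_gv = 227.7 kN → shear rupture governs the shear term.
R_n = 191.9 + 1.0 × 410 × 180 / 1000 = 265.7 kN.
Design strength φR_n = 0.75 × 265.7 = 199 kN.

199 kN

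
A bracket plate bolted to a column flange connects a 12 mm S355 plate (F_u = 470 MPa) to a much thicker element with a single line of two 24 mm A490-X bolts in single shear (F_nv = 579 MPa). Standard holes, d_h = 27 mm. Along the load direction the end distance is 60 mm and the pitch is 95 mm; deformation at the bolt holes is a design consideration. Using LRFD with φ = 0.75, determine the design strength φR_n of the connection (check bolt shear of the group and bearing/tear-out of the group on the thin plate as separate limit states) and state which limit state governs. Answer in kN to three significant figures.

393 kN (bolt shear governs)

Bolt shear: A_b = π·24²/4 = 452.4 mm²; R_n = 579 × 452.4 × 2 × 1 / 1000 = 523.9 kN → 0.75 × 523.9 = 393 kN.
Bearing (1.2 l_c t F_u ≤ 2.4 d t F_u): upper limit = 2.4·24·12·470 / 1000 = 324.9 kN.
  Edge l_c = 60 − 27/2 = 46.5 → r_n = 314.7 kN; interior l_c = 95 − 27 = 68 → r_n = 324.9 kN.
  R_n,bearing = 1·314.7 + 1·324.9 = 639.6 kN → 0.75 × 639.6 = 480 kN.
Bolt shear governs: 393 kN.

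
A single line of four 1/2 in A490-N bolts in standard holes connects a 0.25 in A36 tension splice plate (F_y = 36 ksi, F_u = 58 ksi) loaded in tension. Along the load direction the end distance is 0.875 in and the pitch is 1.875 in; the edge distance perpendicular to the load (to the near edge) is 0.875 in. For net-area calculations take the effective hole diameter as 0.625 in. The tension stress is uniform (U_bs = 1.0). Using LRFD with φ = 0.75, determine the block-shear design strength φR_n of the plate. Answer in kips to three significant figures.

32.4 kips

Shear plane L_v = 0.875 + 3·1.875 = 6.5 in; A_gv = 6.5 × 0.25 = 1.625 in².
A_nv = (6.5 − 3.5·0.625) × 0.25 = 1.078 in².
A_nt = (0.875 − 0.5·0.625) × 0.25 = 0.1406 in².
0.6 F_u A_nv = 37.52 kips; 0.6 F_y A_gv = 35.1 kips → shear yielding governs the shear term.
R_n = 35.1 + 1.0 × 58 × 0.1406 = 43.26 kips.
Design strength φR_n = 0.75 × 43.26 = 32.4 kips.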